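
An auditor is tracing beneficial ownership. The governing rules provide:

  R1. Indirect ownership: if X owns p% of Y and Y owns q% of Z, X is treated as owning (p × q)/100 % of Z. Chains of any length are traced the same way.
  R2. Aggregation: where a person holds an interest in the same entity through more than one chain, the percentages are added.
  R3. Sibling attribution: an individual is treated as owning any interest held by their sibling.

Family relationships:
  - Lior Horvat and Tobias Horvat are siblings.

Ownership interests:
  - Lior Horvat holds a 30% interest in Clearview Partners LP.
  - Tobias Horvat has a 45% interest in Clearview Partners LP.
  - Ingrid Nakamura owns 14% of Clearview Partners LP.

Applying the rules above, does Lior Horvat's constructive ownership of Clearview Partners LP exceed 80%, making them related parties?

By sibling attribution (R3), Lior Horvat is treated as also owning Tobias Horvat's interest in Clearview Partners LP, giving 30% + 45% = 75%.
Direct interest in Clearview Partners LP: 75%.
75% does not exceed the 80% threshold, so Lior is not a related party to Clearview Partners LP.

No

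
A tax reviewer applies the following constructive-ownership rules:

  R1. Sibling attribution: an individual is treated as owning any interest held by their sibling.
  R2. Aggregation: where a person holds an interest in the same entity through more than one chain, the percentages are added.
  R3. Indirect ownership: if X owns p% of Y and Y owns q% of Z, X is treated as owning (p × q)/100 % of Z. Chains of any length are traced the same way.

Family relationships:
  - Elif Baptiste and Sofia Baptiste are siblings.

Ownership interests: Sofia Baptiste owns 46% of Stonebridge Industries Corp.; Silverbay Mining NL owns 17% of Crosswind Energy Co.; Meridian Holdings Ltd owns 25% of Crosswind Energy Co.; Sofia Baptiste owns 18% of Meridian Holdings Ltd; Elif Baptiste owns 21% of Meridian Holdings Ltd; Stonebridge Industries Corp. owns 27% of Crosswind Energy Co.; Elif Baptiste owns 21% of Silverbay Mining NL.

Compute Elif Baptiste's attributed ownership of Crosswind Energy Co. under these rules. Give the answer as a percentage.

By sibling attribution (R1), Elif Baptiste is treated as also owning Sofia Baptiste's interest in Meridian Holdings Ltd, giving 21% + 18% = 39%.
By sibling attribution (R1), Elif Baptiste is treated as owning Sofia Baptiste's 46% interest in Stonebridge Industries Corp.
Chain via Silverbay Mining NL (R3): 21% × 17% = 3.57% of Crosswind Energy Co.
Chain via Meridian Holdings Ltd (R3): 39% × 25% = 9.75% of Crosswind Energy Co.
Chain via Stonebridge Industries Corp. (R3): 46% × 27% = 12.42% of Crosswind Energy Co.
Aggregating (R2): 3.57% + 9.75% + 12.42% = 25.74%.

25.74%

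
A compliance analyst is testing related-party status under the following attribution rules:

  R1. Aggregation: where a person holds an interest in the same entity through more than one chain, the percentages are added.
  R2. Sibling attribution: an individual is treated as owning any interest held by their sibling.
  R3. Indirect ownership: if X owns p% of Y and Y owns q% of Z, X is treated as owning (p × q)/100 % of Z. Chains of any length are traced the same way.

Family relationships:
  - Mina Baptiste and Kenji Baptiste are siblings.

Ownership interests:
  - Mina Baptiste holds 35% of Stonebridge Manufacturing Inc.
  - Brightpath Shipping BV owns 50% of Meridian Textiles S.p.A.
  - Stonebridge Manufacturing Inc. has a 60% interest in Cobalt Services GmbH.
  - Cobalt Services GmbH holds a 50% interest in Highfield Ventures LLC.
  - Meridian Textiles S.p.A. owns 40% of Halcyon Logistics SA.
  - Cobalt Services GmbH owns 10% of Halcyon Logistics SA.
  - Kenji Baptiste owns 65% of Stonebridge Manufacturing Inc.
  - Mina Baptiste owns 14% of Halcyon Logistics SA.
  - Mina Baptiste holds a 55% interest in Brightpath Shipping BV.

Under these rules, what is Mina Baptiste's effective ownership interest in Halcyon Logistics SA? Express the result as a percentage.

31%

By sibling attribution (R2), Mina Baptiste is treated as also owning Kenji Baptiste's interest in Stonebridge Manufacturing Inc, giving 35% + 65% = 100%.
Chain via Stonebridge Manufacturing Inc. → Cobalt Services GmbH (R3): 100% × 60% × 10% = 6% of Halcyon Logistics SA.
Chain via Brightpath Shipping BV → Meridian Textiles S.p.A. (R3): 55% × 50% × 40% = 11% of Halcyon Logistics SA.
Direct interest in Halcyon Logistics SA: 14%.
Aggregating (R1): 6% + 11% + 14% = 31%.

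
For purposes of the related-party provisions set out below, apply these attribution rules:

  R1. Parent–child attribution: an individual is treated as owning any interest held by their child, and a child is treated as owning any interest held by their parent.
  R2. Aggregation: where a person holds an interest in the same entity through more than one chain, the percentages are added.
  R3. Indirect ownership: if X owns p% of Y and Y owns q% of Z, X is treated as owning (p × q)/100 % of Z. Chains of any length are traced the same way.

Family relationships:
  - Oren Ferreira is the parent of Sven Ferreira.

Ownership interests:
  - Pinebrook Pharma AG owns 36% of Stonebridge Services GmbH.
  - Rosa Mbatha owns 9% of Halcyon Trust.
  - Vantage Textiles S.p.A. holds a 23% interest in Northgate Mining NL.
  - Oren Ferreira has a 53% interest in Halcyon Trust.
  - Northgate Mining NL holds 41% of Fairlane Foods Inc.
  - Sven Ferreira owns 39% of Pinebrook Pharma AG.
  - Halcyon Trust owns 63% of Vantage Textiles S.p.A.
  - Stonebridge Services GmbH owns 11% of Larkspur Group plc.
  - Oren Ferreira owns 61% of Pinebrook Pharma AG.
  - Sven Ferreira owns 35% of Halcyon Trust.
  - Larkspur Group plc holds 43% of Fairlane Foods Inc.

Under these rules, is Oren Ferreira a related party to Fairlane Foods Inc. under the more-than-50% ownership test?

By parent–child attribution (R1), Oren Ferreira is treated as also owning Sven Ferreira's interest in Pinebrook Pharma AG, giving 61% + 39% = 100%.
By parent–child attribution (R1), Oren Ferreira is treated as also owning Sven Ferreira's interest in Halcyon Trust, giving 53% + 35% = 88%.
Chain via Pinebrook Pharma AG → Stonebridge Services GmbH → Larkspur Group plc (R3): 100% × 36% × 11% × 43% = 1.7028% of Fairlane Foods Inc.
Chain via Halcyon Trust → Vantage Textiles S.p.A. → Northgate Mining NL (R3): 88% × 63% × 23% × 41% = 5.227992% of Fairlane Foods Inc.
Aggregating (R2): 1.7028% + 5.227992% = 6.930792%.
6.930792% does not exceed the 50% threshold, so Oren is not a related party to Fairlane Foods Inc.

No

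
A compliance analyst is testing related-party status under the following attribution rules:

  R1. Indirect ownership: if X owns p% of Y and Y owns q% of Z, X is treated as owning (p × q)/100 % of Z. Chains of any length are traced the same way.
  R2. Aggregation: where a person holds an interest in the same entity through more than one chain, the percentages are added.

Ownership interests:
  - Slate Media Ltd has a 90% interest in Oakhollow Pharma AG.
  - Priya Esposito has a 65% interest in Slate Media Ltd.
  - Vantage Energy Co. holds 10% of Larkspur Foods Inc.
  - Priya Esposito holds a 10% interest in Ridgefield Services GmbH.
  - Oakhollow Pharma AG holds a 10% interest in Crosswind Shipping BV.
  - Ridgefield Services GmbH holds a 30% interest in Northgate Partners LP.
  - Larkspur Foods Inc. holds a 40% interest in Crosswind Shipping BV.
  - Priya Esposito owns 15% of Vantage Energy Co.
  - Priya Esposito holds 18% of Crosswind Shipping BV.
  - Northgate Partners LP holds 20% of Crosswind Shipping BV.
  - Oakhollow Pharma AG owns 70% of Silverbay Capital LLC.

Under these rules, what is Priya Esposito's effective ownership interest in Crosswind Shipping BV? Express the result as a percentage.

25.05%

Chain via Vantage Energy Co. → Larkspur Foods Inc. (R1): 15% × 10% × 40% = 0.6% of Crosswind Shipping BV.
Chain via Slate Media Ltd → Oakhollow Pharma AG (R1): 65% × 90% × 10% = 5.85% of Crosswind Shipping BV.
Chain via Ridgefield Services GmbH → Northgate Partners LP (R1): 10% × 30% × 20% = 0.6% of Crosswind Shipping BV.
Direct interest in Crosswind Shipping BV: 18%.
Aggregating (R2): 0.6% + 5.85% + 0.6% + 18% = 25.05%.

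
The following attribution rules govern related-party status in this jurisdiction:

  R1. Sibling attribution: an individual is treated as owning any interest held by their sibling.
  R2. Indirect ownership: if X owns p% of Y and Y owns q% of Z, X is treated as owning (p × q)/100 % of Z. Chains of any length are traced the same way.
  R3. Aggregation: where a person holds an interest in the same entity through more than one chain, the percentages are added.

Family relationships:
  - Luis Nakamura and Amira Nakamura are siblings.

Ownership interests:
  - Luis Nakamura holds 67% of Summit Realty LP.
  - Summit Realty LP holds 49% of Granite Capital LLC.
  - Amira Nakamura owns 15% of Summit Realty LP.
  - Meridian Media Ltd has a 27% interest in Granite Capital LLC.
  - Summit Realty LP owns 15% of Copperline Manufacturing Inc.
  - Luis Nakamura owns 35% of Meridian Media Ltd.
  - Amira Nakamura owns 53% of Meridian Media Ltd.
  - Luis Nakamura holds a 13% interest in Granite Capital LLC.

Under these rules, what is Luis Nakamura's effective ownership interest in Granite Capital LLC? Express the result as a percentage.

By sibling attribution (R1), Luis Nakamura is treated as also owning Amira Nakamura's interest in Meridian Media Ltd, giving 35% + 53% = 88%.
By sibling attribution (R1), Luis Nakamura is treated as also owning Amira Nakamura's interest in Summit Realty LP, giving 67% + 15% = 82%.
Chain via Meridian Media Ltd (R2): 88% × 27% = 23.76% of Granite Capital LLC.
Chain via Summit Realty LP (R2): 82% × 49% = 40.18% of Granite Capital LLC.
Direct interest in Granite Capital LLC: 13%.
Aggregating (R3): 23.76% + 40.18% + 13% = 76.94%.

76.94%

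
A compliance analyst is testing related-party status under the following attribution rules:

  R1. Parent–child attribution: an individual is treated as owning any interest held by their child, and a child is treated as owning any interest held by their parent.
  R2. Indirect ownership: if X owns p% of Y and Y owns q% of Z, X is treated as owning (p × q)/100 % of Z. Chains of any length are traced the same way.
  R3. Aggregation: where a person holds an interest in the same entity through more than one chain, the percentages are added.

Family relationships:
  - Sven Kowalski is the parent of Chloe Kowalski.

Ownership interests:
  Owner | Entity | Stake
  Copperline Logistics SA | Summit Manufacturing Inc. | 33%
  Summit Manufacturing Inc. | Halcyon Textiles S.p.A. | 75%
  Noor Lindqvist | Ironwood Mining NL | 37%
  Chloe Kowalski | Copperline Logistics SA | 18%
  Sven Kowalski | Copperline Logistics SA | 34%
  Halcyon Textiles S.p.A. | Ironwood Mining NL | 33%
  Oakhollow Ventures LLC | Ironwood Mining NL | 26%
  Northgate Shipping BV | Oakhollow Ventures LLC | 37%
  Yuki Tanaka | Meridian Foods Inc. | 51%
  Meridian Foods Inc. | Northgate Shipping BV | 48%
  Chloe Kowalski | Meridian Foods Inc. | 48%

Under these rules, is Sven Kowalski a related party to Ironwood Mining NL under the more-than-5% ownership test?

Yes

By parent–child attribution (R1), Sven Kowalski is treated as also owning Chloe Kowalski's interest in Copperline Logistics SA, giving 34% + 18% = 52%.
By parent–child attribution (R1), Sven Kowalski is treated as owning Chloe Kowalski's 48% interest in Meridian Foods Inc.
Chain via Copperline Logistics SA → Summit Manufacturing Inc. → Halcyon Textiles S.p.A. (R2): 52% × 33% × 75% × 33% = 4.2471% of Ironwood Mining NL.
Chain via Meridian Foods Inc. → Northgate Shipping BV → Oakhollow Ventures LLC (R2): 48% × 48% × 37% × 26% = 2.216448% of Ironwood Mining NL.
Aggregating (R3): 4.2471% + 2.216448% = 6.463548%.
6.463548% exceeds the 5% threshold, so Sven is a related party to Ironwood Mining NL.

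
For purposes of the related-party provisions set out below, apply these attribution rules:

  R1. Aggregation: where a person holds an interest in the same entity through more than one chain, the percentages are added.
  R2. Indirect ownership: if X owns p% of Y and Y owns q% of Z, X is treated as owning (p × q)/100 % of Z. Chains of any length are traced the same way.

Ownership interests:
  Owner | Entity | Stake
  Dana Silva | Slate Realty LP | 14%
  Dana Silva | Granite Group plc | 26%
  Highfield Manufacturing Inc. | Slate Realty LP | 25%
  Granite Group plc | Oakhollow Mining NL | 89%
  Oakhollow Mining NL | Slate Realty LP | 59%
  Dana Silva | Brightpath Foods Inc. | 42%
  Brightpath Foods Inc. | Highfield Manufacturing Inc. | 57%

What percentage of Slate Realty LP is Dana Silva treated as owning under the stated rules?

Chain via Brightpath Foods Inc. → Highfield Manufacturing Inc. (R2): 42% × 57% × 25% = 5.985% of Slate Realty LP.
Chain via Granite Group plc → Oakhollow Mining NL (R2): 26% × 89% × 59% = 13.6526% of Slate Realty LP.
Direct interest in Slate Realty LP: 14%.
Aggregating (R1): 5.985% + 13.6526% + 14% = 33.6376%.

33.6376%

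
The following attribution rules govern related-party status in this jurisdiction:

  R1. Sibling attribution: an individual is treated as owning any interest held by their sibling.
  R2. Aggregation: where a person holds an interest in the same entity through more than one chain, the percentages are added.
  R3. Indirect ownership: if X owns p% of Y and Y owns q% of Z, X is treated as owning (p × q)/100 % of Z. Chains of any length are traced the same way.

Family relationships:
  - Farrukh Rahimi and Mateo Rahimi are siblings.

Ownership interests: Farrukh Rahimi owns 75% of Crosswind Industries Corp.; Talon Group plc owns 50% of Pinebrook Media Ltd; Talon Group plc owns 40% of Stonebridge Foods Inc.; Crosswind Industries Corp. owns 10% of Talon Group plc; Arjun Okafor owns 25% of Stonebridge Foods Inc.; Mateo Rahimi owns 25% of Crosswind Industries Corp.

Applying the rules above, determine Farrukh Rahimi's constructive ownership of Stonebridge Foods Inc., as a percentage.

By sibling attribution (R1), Farrukh Rahimi is treated as also owning Mateo Rahimi's interest in Crosswind Industries Corp, giving 75% + 25% = 100%.
Chain via Crosswind Industries Corp. → Talon Group plc (R3): 100% × 10% × 40% = 4% of Stonebridge Foods Inc.

4%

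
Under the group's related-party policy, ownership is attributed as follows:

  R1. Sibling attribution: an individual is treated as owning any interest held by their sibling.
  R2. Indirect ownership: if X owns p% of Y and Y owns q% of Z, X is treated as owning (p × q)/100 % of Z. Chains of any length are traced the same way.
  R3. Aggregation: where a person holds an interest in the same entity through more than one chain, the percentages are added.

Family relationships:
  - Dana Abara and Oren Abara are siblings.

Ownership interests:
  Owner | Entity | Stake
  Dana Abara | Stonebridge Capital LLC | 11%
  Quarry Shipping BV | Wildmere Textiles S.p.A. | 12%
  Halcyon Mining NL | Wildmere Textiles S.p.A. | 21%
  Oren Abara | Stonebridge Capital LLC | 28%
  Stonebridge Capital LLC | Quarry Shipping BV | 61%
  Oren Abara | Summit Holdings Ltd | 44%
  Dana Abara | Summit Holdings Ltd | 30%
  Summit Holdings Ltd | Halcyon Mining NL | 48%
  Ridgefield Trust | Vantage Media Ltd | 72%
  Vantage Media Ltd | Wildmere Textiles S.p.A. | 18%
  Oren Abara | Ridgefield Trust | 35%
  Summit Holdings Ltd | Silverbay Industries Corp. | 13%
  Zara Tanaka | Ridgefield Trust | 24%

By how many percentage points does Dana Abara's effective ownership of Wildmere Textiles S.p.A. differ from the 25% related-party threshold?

10.15

By sibling attribution (R1), Dana Abara is treated as also owning Oren Abara's interest in Stonebridge Capital LLC, giving 11% + 28% = 39%.
By sibling attribution (R1), Dana Abara is treated as also owning Oren Abara's interest in Summit Holdings Ltd, giving 30% + 44% = 74%.
By sibling attribution (R1), Dana Abara is treated as owning Oren Abara's 35% interest in Ridgefield Trust.
Chain via Stonebridge Capital LLC → Quarry Shipping BV (R2): 39% × 61% × 12% = 2.8548% of Wildmere Textiles S.p.A.
Chain via Summit Holdings Ltd → Halcyon Mining NL (R2): 74% × 48% × 21% = 7.4592% of Wildmere Textiles S.p.A.
Chain via Ridgefield Trust → Vantage Media Ltd (R2): 35% × 72% × 18% = 4.536% of Wildmere Textiles S.p.A.
Aggregating (R3): 2.8548% + 7.4592% + 4.536% = 14.85%.
14.85% falls short of the 25% threshold by 10.15 percentage points.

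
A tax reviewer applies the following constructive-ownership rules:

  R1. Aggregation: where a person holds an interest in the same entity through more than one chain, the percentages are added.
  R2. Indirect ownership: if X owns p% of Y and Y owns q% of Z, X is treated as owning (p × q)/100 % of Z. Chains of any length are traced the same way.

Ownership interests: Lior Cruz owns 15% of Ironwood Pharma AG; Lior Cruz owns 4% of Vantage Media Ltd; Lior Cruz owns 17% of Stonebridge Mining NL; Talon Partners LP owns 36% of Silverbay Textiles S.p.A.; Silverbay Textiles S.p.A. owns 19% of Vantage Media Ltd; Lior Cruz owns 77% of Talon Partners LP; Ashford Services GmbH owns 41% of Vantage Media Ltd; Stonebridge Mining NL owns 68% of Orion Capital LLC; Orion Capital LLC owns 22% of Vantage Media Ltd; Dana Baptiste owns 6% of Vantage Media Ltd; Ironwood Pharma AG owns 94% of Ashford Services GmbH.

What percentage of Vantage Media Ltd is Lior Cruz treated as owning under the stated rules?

Chain via Stonebridge Mining NL → Orion Capital LLC (R2): 17% × 68% × 22% = 2.5432% of Vantage Media Ltd.
Chain via Ironwood Pharma AG → Ashford Services GmbH (R2): 15% × 94% × 41% = 5.781% of Vantage Media Ltd.
Chain via Talon Partners LP → Silverbay Textiles S.p.A. (R2): 77% × 36% × 19% = 5.2668% of Vantage Media Ltd.
Direct interest in Vantage Media Ltd: 4%.
Aggregating (R1): 2.5432% + 5.781% + 5.2668% + 4% = 17.591%.

17.591%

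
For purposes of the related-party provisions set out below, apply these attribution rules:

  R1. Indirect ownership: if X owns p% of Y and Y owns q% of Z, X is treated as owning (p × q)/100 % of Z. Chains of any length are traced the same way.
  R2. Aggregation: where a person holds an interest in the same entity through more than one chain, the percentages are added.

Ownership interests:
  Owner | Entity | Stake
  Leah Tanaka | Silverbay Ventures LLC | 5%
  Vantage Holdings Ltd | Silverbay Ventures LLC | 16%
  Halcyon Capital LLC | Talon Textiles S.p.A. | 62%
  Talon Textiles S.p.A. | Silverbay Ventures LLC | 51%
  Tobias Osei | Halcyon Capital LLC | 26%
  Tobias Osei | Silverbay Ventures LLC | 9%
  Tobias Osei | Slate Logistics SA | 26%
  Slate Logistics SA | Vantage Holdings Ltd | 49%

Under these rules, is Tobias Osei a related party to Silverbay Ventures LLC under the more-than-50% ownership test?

Chain via Slate Logistics SA → Vantage Holdings Ltd (R1): 26% × 49% × 16% = 2.0384% of Silverbay Ventures LLC.
Chain via Halcyon Capital LLC → Talon Textiles S.p.A. (R1): 26% × 62% × 51% = 8.2212% of Silverbay Ventures LLC.
Direct interest in Silverbay Ventures LLC: 9%.
Aggregating (R2): 2.0384% + 8.2212% + 9% = 19.2596%.
19.2596% does not exceed the 50% threshold, so Tobias is not a related party to Silverbay Ventures LLC.

No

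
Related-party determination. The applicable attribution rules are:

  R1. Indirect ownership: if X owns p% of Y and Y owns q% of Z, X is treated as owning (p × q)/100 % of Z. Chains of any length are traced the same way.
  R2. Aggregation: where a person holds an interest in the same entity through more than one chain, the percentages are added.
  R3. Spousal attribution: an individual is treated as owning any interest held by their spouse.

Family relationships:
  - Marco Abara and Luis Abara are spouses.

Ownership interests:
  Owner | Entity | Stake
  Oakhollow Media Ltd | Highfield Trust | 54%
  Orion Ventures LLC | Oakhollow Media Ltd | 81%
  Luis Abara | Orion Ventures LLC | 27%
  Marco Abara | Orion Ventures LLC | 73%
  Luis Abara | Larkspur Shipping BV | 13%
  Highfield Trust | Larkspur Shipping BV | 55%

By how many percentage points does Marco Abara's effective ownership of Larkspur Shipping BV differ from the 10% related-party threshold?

By spousal attribution (R3), Marco Abara is treated as also owning Luis Abara's interest in Orion Ventures LLC, giving 73% + 27% = 100%.
By spousal attribution (R3), Marco Abara is treated as owning Luis Abara's 13% interest in Larkspur Shipping BV.
Chain via Orion Ventures LLC → Oakhollow Media Ltd → Highfield Trust (R1): 100% × 81% × 54% × 55% = 24.057% of Larkspur Shipping BV.
Direct interest in Larkspur Shipping BV: 13%.
Aggregating (R2): 24.057% + 13% = 37.057%.
37.057% exceeds the 10% threshold by 27.057 percentage points.

27.057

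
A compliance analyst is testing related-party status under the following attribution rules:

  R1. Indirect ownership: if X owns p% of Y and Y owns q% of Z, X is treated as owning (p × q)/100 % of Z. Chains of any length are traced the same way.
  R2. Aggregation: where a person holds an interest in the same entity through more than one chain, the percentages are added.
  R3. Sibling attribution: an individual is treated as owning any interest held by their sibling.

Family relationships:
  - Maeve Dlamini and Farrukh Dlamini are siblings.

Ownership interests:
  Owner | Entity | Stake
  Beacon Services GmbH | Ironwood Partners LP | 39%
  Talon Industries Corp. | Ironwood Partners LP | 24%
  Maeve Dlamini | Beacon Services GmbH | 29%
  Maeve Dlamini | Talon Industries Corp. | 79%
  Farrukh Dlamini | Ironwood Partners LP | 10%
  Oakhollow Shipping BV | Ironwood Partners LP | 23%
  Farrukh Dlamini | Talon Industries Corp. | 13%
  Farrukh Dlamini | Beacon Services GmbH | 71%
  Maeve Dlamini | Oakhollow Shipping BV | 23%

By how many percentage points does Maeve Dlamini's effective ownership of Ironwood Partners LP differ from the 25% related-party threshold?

51.37

By sibling attribution (R3), Maeve Dlamini is treated as also owning Farrukh Dlamini's interest in Talon Industries Corp, giving 79% + 13% = 92%.
By sibling attribution (R3), Maeve Dlamini is treated as also owning Farrukh Dlamini's interest in Beacon Services GmbH, giving 29% + 71% = 100%.
By sibling attribution (R3), Maeve Dlamini is treated as owning Farrukh Dlamini's 10% interest in Ironwood Partners LP.
Chain via Talon Industries Corp. (R1): 92% × 24% = 22.08% of Ironwood Partners LP.
Chain via Oakhollow Shipping BV (R1): 23% × 23% = 5.29% of Ironwood Partners LP.
Chain via Beacon Services GmbH (R1): 100% × 39% = 39% of Ironwood Partners LP.
Direct interest in Ironwood Partners LP: 10%.
Aggregating (R2): 22.08% + 5.29% + 39% + 10% = 76.37%.
76.37% exceeds the 25% threshold by 51.37 percentage points.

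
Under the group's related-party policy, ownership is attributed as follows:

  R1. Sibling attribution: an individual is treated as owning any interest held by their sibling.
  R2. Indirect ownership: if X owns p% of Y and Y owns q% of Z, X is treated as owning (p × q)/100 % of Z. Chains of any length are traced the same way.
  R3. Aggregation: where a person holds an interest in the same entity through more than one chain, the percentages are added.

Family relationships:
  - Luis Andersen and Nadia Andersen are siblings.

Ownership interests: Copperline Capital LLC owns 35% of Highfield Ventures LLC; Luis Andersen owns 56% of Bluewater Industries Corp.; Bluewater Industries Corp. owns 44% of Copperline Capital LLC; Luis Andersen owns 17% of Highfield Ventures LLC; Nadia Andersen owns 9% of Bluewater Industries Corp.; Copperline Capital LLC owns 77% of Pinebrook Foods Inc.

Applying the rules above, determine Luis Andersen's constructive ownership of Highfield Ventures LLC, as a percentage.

By sibling attribution (R1), Luis Andersen is treated as also owning Nadia Andersen's interest in Bluewater Industries Corp, giving 56% + 9% = 65%.
Chain via Bluewater Industries Corp. → Copperline Capital LLC (R2): 65% × 44% × 35% = 10.01% of Highfield Ventures LLC.
Direct interest in Highfield Ventures LLC: 17%.
Aggregating (R3): 10.01% + 17% = 27.01%.

27.01%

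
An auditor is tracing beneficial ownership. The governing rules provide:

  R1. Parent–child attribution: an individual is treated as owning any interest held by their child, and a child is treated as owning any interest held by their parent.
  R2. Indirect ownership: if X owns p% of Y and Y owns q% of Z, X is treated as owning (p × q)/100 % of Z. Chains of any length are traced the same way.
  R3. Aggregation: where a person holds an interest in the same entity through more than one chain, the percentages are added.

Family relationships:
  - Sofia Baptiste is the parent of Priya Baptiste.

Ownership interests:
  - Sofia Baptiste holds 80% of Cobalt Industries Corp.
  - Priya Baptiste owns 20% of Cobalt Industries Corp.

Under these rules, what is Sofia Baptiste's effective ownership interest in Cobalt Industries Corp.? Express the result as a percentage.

100%

By parent–child attribution (R1), Sofia Baptiste is treated as also owning Priya Baptiste's interest in Cobalt Industries Corp, giving 80% + 20% = 100%.
Direct interest in Cobalt Industries Corp: 100%.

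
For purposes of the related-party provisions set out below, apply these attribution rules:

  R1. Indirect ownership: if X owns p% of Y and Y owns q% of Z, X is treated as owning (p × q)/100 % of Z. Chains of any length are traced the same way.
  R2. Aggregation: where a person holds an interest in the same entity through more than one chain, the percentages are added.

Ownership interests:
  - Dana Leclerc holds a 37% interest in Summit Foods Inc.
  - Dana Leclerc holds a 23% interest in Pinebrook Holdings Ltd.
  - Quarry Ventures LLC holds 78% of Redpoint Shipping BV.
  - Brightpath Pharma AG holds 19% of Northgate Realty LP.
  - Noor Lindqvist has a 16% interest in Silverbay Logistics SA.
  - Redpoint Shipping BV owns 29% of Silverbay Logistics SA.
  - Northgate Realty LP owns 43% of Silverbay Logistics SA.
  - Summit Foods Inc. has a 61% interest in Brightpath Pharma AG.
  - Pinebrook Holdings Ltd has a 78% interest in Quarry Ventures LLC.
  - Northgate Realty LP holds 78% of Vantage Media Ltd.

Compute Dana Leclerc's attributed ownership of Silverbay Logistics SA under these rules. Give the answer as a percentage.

Chain via Pinebrook Holdings Ltd → Quarry Ventures LLC → Redpoint Shipping BV (R1): 23% × 78% × 78% × 29% = 4.058028% of Silverbay Logistics SA.
Chain via Summit Foods Inc. → Brightpath Pharma AG → Northgate Realty LP (R1): 37% × 61% × 19% × 43% = 1.843969% of Silverbay Logistics SA.
Aggregating (R2): 4.058028% + 1.843969% = 5.901997%.

5.901997%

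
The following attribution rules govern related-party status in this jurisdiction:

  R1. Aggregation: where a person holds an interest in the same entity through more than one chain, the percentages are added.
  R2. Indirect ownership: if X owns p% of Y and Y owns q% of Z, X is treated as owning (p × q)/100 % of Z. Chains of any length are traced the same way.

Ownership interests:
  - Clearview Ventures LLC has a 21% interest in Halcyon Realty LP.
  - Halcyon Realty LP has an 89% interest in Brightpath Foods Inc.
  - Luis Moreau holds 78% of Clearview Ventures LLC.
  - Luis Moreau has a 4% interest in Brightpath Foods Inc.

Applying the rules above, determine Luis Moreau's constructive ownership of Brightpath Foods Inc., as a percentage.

Chain via Clearview Ventures LLC → Halcyon Realty LP (R2): 78% × 21% × 89% = 14.5782% of Brightpath Foods Inc.
Direct interest in Brightpath Foods Inc: 4%.
Aggregating (R1): 14.5782% + 4% = 18.5782%.

18.5782%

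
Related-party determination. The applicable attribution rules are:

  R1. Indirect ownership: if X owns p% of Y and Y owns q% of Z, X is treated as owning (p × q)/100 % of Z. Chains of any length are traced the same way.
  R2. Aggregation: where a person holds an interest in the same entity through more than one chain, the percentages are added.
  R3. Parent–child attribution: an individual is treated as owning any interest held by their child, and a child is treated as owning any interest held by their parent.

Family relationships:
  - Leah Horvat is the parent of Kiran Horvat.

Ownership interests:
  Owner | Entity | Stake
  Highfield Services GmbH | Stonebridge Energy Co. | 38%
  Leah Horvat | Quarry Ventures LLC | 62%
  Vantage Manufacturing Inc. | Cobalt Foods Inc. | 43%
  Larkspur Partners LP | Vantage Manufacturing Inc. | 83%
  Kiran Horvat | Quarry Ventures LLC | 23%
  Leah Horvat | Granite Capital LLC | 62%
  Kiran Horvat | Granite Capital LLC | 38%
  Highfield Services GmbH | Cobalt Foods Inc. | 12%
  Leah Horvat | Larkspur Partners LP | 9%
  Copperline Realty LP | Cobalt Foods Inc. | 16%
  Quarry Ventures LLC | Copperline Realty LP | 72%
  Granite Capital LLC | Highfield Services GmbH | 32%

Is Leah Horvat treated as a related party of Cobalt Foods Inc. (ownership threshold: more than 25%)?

By parent–child attribution (R3), Leah Horvat is treated as also owning Kiran Horvat's interest in Granite Capital LLC, giving 62% + 38% = 100%.
By parent–child attribution (R3), Leah Horvat is treated as also owning Kiran Horvat's interest in Quarry Ventures LLC, giving 62% + 23% = 85%.
Chain via Granite Capital LLC → Highfield Services GmbH (R1): 100% × 32% × 12% = 3.84% of Cobalt Foods Inc.
Chain via Larkspur Partners LP → Vantage Manufacturing Inc. (R1): 9% × 83% × 43% = 3.2121% of Cobalt Foods Inc.
Chain via Quarry Ventures LLC → Copperline Realty LP (R1): 85% × 72% × 16% = 9.792% of Cobalt Foods Inc.
Aggregating (R2): 3.84% + 3.2121% + 9.792% = 16.8441%.
16.8441% does not exceed the 25% threshold, so Leah is not a related party to Cobalt Foods Inc.

No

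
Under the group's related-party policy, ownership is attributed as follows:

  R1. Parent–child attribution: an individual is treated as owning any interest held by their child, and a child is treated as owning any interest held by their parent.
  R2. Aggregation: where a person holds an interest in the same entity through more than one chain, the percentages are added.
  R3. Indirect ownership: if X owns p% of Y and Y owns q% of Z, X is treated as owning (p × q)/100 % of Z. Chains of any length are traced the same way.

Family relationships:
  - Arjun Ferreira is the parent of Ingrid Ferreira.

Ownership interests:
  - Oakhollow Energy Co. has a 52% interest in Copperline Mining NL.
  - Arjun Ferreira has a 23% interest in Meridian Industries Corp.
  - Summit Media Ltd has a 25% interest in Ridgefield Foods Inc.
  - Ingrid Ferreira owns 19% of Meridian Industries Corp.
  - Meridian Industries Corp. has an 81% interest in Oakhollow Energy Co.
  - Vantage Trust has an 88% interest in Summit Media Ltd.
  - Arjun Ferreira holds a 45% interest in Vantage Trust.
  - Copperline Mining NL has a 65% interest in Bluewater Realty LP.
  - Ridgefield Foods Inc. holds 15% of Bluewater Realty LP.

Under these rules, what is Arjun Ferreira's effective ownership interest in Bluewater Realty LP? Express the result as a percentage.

12.98376%

By parent–child attribution (R1), Arjun Ferreira is treated as also owning Ingrid Ferreira's interest in Meridian Industries Corp, giving 23% + 19% = 42%.
Chain via Meridian Industries Corp. → Oakhollow Energy Co. → Copperline Mining NL (R3): 42% × 81% × 52% × 65% = 11.49876% of Bluewater Realty LP.
Chain via Vantage Trust → Summit Media Ltd → Ridgefield Foods Inc. (R3): 45% × 88% × 25% × 15% = 1.485% of Bluewater Realty LP.
Aggregating (R2): 11.49876% + 1.485% = 12.98376%.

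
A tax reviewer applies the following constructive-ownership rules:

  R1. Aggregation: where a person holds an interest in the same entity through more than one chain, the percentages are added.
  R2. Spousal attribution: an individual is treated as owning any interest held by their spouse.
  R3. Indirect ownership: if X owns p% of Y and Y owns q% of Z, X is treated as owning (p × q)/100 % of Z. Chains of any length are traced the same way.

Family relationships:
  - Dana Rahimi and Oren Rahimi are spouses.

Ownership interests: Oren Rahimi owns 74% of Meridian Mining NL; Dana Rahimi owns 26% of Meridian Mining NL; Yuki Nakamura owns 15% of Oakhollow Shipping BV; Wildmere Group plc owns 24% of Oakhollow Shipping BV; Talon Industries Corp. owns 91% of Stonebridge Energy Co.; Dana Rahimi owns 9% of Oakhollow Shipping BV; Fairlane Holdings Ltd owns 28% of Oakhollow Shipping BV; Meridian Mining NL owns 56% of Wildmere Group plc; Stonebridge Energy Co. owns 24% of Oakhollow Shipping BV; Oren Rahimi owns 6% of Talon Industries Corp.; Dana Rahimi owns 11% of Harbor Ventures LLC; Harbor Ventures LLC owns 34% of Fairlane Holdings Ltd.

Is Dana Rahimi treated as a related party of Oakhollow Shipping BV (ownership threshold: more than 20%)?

Yes

By spousal attribution (R2), Dana Rahimi is treated as also owning Oren Rahimi's interest in Meridian Mining NL, giving 26% + 74% = 100%.
By spousal attribution (R2), Dana Rahimi is treated as owning Oren Rahimi's 6% interest in Talon Industries Corp.
Chain via Meridian Mining NL → Wildmere Group plc (R3): 100% × 56% × 24% = 13.44% of Oakhollow Shipping BV.
Chain via Harbor Ventures LLC → Fairlane Holdings Ltd (R3): 11% × 34% × 28% = 1.0472% of Oakhollow Shipping BV.
Direct interest in Oakhollow Shipping BV: 9%.
Chain via Talon Industries Corp. → Stonebridge Energy Co. (R3): 6% × 91% × 24% = 1.3104% of Oakhollow Shipping BV.
Aggregating (R1): 13.44% + 1.0472% + 9% + 1.3104% = 24.7976%.
24.7976% exceeds the 20% threshold, so Dana is a related party to Oakhollow Shipping BV.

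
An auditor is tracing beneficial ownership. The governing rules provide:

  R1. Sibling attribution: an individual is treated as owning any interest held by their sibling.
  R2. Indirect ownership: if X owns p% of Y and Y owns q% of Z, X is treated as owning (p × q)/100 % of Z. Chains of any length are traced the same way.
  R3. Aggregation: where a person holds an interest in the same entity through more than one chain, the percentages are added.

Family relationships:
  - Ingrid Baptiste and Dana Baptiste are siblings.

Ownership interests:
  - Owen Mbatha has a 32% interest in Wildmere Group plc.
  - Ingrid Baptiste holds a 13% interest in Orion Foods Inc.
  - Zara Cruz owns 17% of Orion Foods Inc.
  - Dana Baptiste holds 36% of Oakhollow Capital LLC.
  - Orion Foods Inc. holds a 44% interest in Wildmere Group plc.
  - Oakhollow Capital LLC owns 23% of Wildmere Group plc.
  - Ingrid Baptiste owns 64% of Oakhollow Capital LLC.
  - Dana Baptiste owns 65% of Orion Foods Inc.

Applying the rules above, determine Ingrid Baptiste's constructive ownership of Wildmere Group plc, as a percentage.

57.32%

By sibling attribution (R1), Ingrid Baptiste is treated as also owning Dana Baptiste's interest in Orion Foods Inc, giving 13% + 65% = 78%.
By sibling attribution (R1), Ingrid Baptiste is treated as also owning Dana Baptiste's interest in Oakhollow Capital LLC, giving 64% + 36% = 100%.
Chain via Orion Foods Inc. (R2): 78% × 44% = 34.32% of Wildmere Group plc.
Chain via Oakhollow Capital LLC (R2): 100% × 23% = 23% of Wildmere Group plc.
Aggregating (R3): 34.32% + 23% = 57.32%.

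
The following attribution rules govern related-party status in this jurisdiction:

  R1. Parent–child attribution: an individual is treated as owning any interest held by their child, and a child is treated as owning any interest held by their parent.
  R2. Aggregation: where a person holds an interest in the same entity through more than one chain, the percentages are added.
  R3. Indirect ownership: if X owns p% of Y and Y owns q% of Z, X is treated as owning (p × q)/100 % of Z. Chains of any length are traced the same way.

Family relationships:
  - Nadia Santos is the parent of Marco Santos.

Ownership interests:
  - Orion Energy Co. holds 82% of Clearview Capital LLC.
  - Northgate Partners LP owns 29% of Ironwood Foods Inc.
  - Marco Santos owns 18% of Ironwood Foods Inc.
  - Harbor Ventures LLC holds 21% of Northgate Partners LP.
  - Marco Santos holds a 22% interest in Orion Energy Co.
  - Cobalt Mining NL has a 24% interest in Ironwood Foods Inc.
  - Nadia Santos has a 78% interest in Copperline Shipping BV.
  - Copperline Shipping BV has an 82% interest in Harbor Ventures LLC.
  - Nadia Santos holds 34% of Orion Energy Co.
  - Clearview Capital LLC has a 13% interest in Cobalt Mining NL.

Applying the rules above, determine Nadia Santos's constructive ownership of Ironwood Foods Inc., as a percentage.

23.327868%

By parent–child attribution (R1), Nadia Santos is treated as also owning Marco Santos's interest in Orion Energy Co, giving 34% + 22% = 56%.
By parent–child attribution (R1), Nadia Santos is treated as owning Marco Santos's 18% interest in Ironwood Foods Inc.
Chain via Copperline Shipping BV → Harbor Ventures LLC → Northgate Partners LP (R3): 78% × 82% × 21% × 29% = 3.895164% of Ironwood Foods Inc.
Chain via Orion Energy Co. → Clearview Capital LLC → Cobalt Mining NL (R3): 56% × 82% × 13% × 24% = 1.432704% of Ironwood Foods Inc.
Direct interest in Ironwood Foods Inc: 18%.
Aggregating (R2): 3.895164% + 1.432704% + 18% = 23.327868%.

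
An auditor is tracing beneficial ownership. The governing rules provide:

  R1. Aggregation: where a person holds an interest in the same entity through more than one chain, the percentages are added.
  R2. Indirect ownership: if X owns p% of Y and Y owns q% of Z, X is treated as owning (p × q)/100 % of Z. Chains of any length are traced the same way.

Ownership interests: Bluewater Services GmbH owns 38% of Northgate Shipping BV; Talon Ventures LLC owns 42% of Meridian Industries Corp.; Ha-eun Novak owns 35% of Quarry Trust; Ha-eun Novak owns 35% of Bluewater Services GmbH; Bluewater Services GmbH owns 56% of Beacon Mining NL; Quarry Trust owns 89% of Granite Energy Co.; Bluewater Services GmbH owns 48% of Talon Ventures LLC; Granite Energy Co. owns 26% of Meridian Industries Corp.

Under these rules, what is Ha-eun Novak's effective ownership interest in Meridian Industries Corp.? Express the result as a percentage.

Chain via Quarry Trust → Granite Energy Co. (R2): 35% × 89% × 26% = 8.099% of Meridian Industries Corp.
Chain via Bluewater Services GmbH → Talon Ventures LLC (R2): 35% × 48% × 42% = 7.056% of Meridian Industries Corp.
Aggregating (R1): 8.099% + 7.056% = 15.155%.

15.155%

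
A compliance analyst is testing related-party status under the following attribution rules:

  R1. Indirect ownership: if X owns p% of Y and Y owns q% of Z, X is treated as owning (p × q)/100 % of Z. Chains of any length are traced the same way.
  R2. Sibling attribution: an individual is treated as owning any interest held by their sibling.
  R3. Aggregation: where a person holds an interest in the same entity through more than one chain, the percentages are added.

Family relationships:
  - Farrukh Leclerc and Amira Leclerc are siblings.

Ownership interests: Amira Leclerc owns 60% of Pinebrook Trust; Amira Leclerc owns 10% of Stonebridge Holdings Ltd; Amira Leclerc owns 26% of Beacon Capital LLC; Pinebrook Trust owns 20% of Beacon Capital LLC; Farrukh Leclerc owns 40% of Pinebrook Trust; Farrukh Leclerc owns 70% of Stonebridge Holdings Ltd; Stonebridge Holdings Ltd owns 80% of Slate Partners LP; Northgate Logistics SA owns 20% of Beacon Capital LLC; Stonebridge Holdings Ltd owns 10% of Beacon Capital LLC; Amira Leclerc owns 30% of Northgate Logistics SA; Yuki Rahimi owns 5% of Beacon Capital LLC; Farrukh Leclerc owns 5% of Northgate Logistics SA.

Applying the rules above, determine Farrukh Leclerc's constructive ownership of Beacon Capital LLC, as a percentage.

61%

By sibling attribution (R2), Farrukh Leclerc is treated as also owning Amira Leclerc's interest in Northgate Logistics SA, giving 5% + 30% = 35%.
By sibling attribution (R2), Farrukh Leclerc is treated as also owning Amira Leclerc's interest in Stonebridge Holdings Ltd, giving 70% + 10% = 80%.
By sibling attribution (R2), Farrukh Leclerc is treated as also owning Amira Leclerc's interest in Pinebrook Trust, giving 40% + 60% = 100%.
By sibling attribution (R2), Farrukh Leclerc is treated as owning Amira Leclerc's 26% interest in Beacon Capital LLC.
Chain via Northgate Logistics SA (R1): 35% × 20% = 7% of Beacon Capital LLC.
Chain via Stonebridge Holdings Ltd (R1): 80% × 10% = 8% of Beacon Capital LLC.
Chain via Pinebrook Trust (R1): 100% × 20% = 20% of Beacon Capital LLC.
Direct interest in Beacon Capital LLC: 26%.
Aggregating (R3): 7% + 8% + 20% + 26% = 61%.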